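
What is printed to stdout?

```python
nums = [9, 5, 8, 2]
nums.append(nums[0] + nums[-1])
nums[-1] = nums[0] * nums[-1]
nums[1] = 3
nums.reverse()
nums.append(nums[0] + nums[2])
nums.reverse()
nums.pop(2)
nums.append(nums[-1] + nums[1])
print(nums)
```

[107, 9, 8, 2, 99, 108]

append nums[0]+nums[-1] = 9+2 = 11 → [9, 5, 8, 2, 11]
nums[-1] = nums[0]*nums[-1] = 9*11 = 99 → [9, 5, 8, 2, 99]
nums[1] = 3 → [9, 3, 8, 2, 99]
reverse → [99, 2, 8, 3, 9]
append nums[0]+nums[2] = 99+8 = 107 → [99, 2, 8, 3, 9, 107]
reverse → [107, 9, 3, 8, 2, 99]
pop(2) removes 3 → [107, 9, 8, 2, 99]
append nums[-1]+nums[1] = 99+9 = 108 → [107, 9, 8, 2, 99, 108]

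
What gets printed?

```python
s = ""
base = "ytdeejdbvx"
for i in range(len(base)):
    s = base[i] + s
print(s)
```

i=0: prepend 'y' → 'y'
i=1: prepend 't' → 'ty'
i=2: prepend 'd' → 'dty'
i=3: prepend 'e' → 'edty'
i=4: prepend 'e' → 'eedty'
i=5: prepend 'j' → 'jeedty'
i=6: prepend 'd' → 'djeedty'
i=7: prepend 'b' → 'bdjeedty'
i=8: prepend 'v' → 'vbdjeedty'
i=9: prepend 'x' → 'xvbdjeedty'

xvbdjeedty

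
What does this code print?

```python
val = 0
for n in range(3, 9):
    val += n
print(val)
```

33

n=3: val = 0+3 = 3
n=4: val = 3+4 = 7
n=5: val = 7+5 = 12
n=6: val = 12+6 = 18
n=7: val = 18+7 = 25
n=8: val = 25+8 = 33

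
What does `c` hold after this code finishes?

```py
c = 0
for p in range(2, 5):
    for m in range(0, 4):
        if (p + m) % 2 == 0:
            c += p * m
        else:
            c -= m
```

p=2,m=0: even sum, c = 0+0 = 0
p=2,m=1: odd sum, c = 0-1 = -1
p=2,m=2: even sum, c = (-1)+4 = 3
p=2,m=3: odd sum, c = 3-3 = 0
p=3,m=0: odd sum, c = 0-0 = 0
p=3,m=1: even sum, c = 0+3 = 3
p=3,m=2: odd sum, c = 3-2 = 1
p=3,m=3: even sum, c = 1+9 = 10
p=4,m=0: even sum, c = 10+0 = 10
p=4,m=1: odd sum, c = 10-1 = 9
p=4,m=2: even sum, c = 9+8 = 17
p=4,m=3: odd sum, c = 17-3 = 14

14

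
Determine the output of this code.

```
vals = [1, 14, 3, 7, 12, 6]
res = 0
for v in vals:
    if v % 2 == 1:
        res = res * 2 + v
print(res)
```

v=1: odd, res = 0*2+1 = 1
v=14: not odd
v=3: odd, res = 1*2+3 = 5
v=7: odd, res = 5*2+7 = 17
v=12: not odd
v=6: not odd

17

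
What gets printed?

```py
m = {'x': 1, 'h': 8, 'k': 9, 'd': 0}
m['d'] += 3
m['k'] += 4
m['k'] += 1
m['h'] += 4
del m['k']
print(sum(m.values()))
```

m['d'] = 0+3 = 3 → {'x': 1, 'h': 8, 'k': 9, 'd': 3}
m['k'] = 9+4 = 13 → {'x': 1, 'h': 8, 'k': 13, 'd': 3}
m['k'] = 13+1 = 14 → {'x': 1, 'h': 8, 'k': 14, 'd': 3}
m['h'] = 8+4 = 12 → {'x': 1, 'h': 12, 'k': 14, 'd': 3}
del 'k' → {'x': 1, 'h': 12, 'd': 3}
sum of values = 16

16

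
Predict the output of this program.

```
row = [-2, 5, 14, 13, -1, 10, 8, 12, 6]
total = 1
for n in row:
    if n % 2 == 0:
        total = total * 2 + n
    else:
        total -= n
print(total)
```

n=-2: even, total = 1*2+(-2) = 0
n=5: not even, total = 0-5 = -5
n=14: even, total = (-5)*2+14 = 4
n=13: not even, total = 4-13 = -9
n=-1: not even, total = (-9)-(-1) = -8
n=10: even, total = (-8)*2+10 = -6
n=8: even, total = (-6)*2+8 = -4
n=12: even, total = (-4)*2+12 = 4
n=6: even, total = 4*2+6 = 14

14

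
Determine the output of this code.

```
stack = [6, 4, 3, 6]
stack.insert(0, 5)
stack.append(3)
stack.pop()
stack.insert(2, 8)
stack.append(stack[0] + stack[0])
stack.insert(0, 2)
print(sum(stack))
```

44

insert 5 at 0 → [5, 6, 4, 3, 6]
append 3 → [5, 6, 4, 3, 6, 3]
pop() removes 3 → [5, 6, 4, 3, 6]
insert 8 at 2 → [5, 6, 8, 4, 3, 6]
append stack[0]+stack[0] = 5+5 = 10 → [5, 6, 8, 4, 3, 6, 10]
insert 2 at 0 → [2, 5, 6, 8, 4, 3, 6, 10]
sum = 44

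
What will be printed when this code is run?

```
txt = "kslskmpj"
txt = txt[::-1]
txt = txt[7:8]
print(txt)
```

reverse → 'jpmkslsk'
slice [7:8] → 'k'

k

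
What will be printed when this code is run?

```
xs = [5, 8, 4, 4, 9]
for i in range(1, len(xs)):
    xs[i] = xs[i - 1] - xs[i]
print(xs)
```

i=1: xs[1] = 5-8 = -3 → [5, -3, 4, 4, 9]
i=2: xs[2] = (-3)-4 = -7 → [5, -3, -7, 4, 9]
i=3: xs[3] = (-7)-4 = -11 → [5, -3, -7, -11, 9]
i=4: xs[4] = (-11)-9 = -20 → [5, -3, -7, -11, -20]

[5, -3, -7, -11, -20]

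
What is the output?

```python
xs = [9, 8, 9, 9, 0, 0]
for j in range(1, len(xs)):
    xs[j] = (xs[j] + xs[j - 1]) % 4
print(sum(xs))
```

j=1: xs[1] = (8+9)%4 = 1 → [9, 1, 9, 9, 0, 0]
j=2: xs[2] = (9+1)%4 = 2 → [9, 1, 2, 9, 0, 0]
j=3: xs[3] = (9+2)%4 = 3 → [9, 1, 2, 3, 0, 0]
j=4: xs[4] = (0+3)%4 = 3 → [9, 1, 2, 3, 3, 0]
j=5: xs[5] = (0+3)%4 = 3 → [9, 1, 2, 3, 3, 3]
sum = 21

21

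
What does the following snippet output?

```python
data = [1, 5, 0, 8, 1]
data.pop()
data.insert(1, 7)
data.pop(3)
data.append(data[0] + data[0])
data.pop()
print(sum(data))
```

pop() removes 1 → [1, 5, 0, 8]
insert 7 at 1 → [1, 7, 5, 0, 8]
pop(3) removes 0 → [1, 7, 5, 8]
append data[0]+data[0] = 1+1 = 2 → [1, 7, 5, 8, 2]
pop() removes 2 → [1, 7, 5, 8]
sum = 21

21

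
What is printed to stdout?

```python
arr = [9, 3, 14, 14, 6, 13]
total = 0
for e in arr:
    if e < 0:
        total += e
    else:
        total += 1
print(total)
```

e=9: not <0, total = 0+1 = 1
e=3: not <0, total = 1+1 = 2
e=14: not <0, total = 2+1 = 3
e=14: not <0, total = 3+1 = 4
e=6: not <0, total = 4+1 = 5
e=13: not <0, total = 5+1 = 6

6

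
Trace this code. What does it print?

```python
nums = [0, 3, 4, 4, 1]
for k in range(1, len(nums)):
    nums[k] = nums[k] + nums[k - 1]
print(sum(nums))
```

33

k=1: nums[1] = 3+0 = 3 → [0, 3, 4, 4, 1]
k=2: nums[2] = 4+3 = 7 → [0, 3, 7, 4, 1]
k=3: nums[3] = 4+7 = 11 → [0, 3, 7, 11, 1]
k=4: nums[4] = 1+11 = 12 → [0, 3, 7, 11, 12]
sum = 33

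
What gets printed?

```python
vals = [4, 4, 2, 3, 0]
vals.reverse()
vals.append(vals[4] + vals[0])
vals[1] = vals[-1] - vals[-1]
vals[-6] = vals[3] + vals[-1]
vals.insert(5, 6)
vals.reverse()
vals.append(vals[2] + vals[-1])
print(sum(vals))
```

40

reverse → [0, 3, 2, 4, 4]
append vals[4]+vals[0] = 4+0 = 4 → [0, 3, 2, 4, 4, 4]
vals[1] = vals[-1]-vals[-1] = 4-4 = 0 → [0, 0, 2, 4, 4, 4]
vals[-6] = vals[3]+vals[-1] = 4+4 = 8 → [8, 0, 2, 4, 4, 4]
insert 6 at 5 → [8, 0, 2, 4, 4, 6, 4]
reverse → [4, 6, 4, 4, 2, 0, 8]
append vals[2]+vals[-1] = 4+8 = 12 → [4, 6, 4, 4, 2, 0, 8, 12]
sum = 40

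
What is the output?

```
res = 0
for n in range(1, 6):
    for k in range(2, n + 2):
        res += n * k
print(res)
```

n=1,k=2: res = 0+2 = 2
n=2,k=2: res = 2+4 = 6
n=2,k=3: res = 6+6 = 12
n=3,k=2: res = 12+6 = 18
n=3,k=3: res = 18+9 = 27
n=3,k=4: res = 27+12 = 39
n=4,k=2: res = 39+8 = 47
n=4,k=3: res = 47+12 = 59
n=4,k=4: res = 59+16 = 75
n=4,k=5: res = 75+20 = 95
n=5,k=2: res = 95+10 = 105
n=5,k=3: res = 105+15 = 120
n=5,k=4: res = 120+20 = 140
n=5,k=5: res = 140+25 = 165
n=5,k=6: res = 165+30 = 195

195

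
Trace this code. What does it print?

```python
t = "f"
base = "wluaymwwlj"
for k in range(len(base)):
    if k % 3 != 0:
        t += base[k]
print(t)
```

k=0: skip
k=1: add 'l' → 'fl'
k=2: add 'u' → 'flu'
k=3: skip
k=4: add 'y' → 'fluy'
k=5: add 'm' → 'fluym'
k=6: skip
k=7: add 'w' → 'fluymw'
k=8: add 'l' → 'fluymwl'
k=9: skip

fluymwl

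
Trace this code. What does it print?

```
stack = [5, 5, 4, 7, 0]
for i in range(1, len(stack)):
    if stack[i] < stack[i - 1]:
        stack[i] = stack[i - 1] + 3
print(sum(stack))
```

i=1: 5>=5, unchanged → [5, 5, 4, 7, 0]
i=2: 4<5, stack[2] = 5+3 = 8 → [5, 5, 8, 7, 0]
i=3: 7<8, stack[3] = 8+3 = 11 → [5, 5, 8, 11, 0]
i=4: 0<11, stack[4] = 11+3 = 14 → [5, 5, 8, 11, 14]
sum = 43

43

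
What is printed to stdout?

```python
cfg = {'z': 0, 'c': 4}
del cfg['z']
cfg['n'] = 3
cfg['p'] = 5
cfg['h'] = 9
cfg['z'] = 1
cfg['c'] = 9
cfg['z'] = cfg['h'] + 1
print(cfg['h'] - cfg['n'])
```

del 'z' → {'c': 4}
cfg['n'] = 3 → {'c': 4, 'n': 3}
cfg['p'] = 5 → {'c': 4, 'n': 3, 'p': 5}
cfg['h'] = 9 → {'c': 4, 'n': 3, 'p': 5, 'h': 9}
cfg['z'] = 1 → {'c': 4, 'n': 3, 'p': 5, 'h': 9, 'z': 1}
cfg['c'] = 9 → {'c': 9, 'n': 3, 'p': 5, 'h': 9, 'z': 1}
cfg['z'] = cfg['h']+1 = 10 → {'c': 9, 'n': 3, 'p': 5, 'h': 9, 'z': 10}
cfg['h']-cfg['n'] = 9-3 = 6

6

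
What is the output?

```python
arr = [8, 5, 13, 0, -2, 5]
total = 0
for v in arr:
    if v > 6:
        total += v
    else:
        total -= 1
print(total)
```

17

v=8: >6, total = 0+8 = 8
v=5: not >6, total = 8-1 = 7
v=13: >6, total = 7+13 = 20
v=0: not >6, total = 20-1 = 19
v=-2: not >6, total = 19-1 = 18
v=5: not >6, total = 18-1 = 17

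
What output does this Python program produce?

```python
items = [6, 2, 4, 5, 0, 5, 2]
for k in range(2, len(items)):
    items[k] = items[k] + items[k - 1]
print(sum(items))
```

70

k=2: items[2] = 4+2 = 6 → [6, 2, 6, 5, 0, 5, 2]
k=3: items[3] = 5+6 = 11 → [6, 2, 6, 11, 0, 5, 2]
k=4: items[4] = 0+11 = 11 → [6, 2, 6, 11, 11, 5, 2]
k=5: items[5] = 5+11 = 16 → [6, 2, 6, 11, 11, 16, 2]
k=6: items[6] = 2+16 = 18 → [6, 2, 6, 11, 11, 16, 18]
sum = 70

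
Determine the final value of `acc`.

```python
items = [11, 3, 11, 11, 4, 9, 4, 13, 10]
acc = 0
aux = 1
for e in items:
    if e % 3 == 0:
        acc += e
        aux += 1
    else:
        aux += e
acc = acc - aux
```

e=11: not %3==0; aux=12
e=3: %3==0, acc = 0+3 = 3; aux=13
e=11: not %3==0; aux=24
e=11: not %3==0; aux=35
e=4: not %3==0; aux=39
e=9: %3==0, acc = 3+9 = 12; aux=40
e=4: not %3==0; aux=44
e=13: not %3==0; aux=57
e=10: not %3==0; aux=67
acc-aux = 12-67 = -55

-55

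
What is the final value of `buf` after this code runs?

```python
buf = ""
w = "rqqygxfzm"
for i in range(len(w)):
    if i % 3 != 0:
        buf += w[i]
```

'qqgxzm'

i=0: skip
i=1: add 'q' → 'q'
i=2: add 'q' → 'qq'
i=3: skip
i=4: add 'g' → 'qqg'
i=5: add 'x' → 'qqgx'
i=6: skip
i=7: add 'z' → 'qqgxz'
i=8: add 'm' → 'qqgxzm'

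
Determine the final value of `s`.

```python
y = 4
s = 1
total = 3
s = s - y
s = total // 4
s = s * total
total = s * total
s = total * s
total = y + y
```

0

s = 1-4 = -3
s = 3//4 = 0
s = 0*3 = 0
total = 0*3 = 0
s = 0*0 = 0
total = 4+4 = 8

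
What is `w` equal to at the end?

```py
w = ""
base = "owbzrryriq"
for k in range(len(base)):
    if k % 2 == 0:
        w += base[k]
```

'obryi'

k=0: add 'o' → 'o'
k=1: skip
k=2: add 'b' → 'ob'
k=3: skip
k=4: add 'r' → 'obr'
k=5: skip
k=6: add 'y' → 'obry'
k=7: skip
k=8: add 'i' → 'obryi'
k=9: skip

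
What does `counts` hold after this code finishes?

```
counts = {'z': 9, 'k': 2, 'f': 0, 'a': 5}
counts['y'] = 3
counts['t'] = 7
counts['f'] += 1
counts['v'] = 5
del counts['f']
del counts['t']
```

counts['y'] = 3 → {'z': 9, 'k': 2, 'f': 0, 'a': 5, 'y': 3}
counts['t'] = 7 → {'z': 9, 'k': 2, 'f': 0, 'a': 5, 'y': 3, 't': 7}
counts['f'] = 0+1 = 1 → {'z': 9, 'k': 2, 'f': 1, 'a': 5, 'y': 3, 't': 7}
counts['v'] = 5 → {'z': 9, 'k': 2, 'f': 1, 'a': 5, 'y': 3, 't': 7, 'v': 5}
del 'f' → {'z': 9, 'k': 2, 'a': 5, 'y': 3, 't': 7, 'v': 5}
del 't' → {'z': 9, 'k': 2, 'a': 5, 'y': 3, 'v': 5}

{'z': 9, 'k': 2, 'a': 5, 'y': 3, 'v': 5}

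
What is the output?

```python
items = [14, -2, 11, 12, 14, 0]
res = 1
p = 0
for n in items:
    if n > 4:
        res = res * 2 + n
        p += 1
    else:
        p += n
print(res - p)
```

208

n=14: >4, res = 1*2+14 = 16; p=1
n=-2: not >4; p=-1
n=11: >4, res = 16*2+11 = 43; p=0
n=12: >4, res = 43*2+12 = 98; p=1
n=14: >4, res = 98*2+14 = 210; p=2
n=0: not >4; p=2
res-p = 210-2 = 208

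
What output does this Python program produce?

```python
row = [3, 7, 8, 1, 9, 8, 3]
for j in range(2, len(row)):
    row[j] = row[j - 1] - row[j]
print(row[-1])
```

-22

j=2: row[2] = 7-8 = -1 → [3, 7, -1, 1, 9, 8, 3]
j=3: row[3] = (-1)-1 = -2 → [3, 7, -1, -2, 9, 8, 3]
j=4: row[4] = (-2)-9 = -11 → [3, 7, -1, -2, -11, 8, 3]
j=5: row[5] = (-11)-8 = -19 → [3, 7, -1, -2, -11, -19, 3]
j=6: row[6] = (-19)-3 = -22 → [3, 7, -1, -2, -11, -19, -22]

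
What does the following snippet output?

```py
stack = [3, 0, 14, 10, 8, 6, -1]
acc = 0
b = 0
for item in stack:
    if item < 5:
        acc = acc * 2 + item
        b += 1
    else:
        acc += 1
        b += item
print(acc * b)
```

779

item=3: <5, acc = 0*2+3 = 3; b=1
item=0: <5, acc = 3*2+0 = 6; b=2
item=14: not <5, acc = 6+1 = 7; b=16
item=10: not <5, acc = 7+1 = 8; b=26
item=8: not <5, acc = 8+1 = 9; b=34
item=6: not <5, acc = 9+1 = 10; b=40
item=-1: <5, acc = 10*2+(-1) = 19; b=41
acc*b = 19*41 = 779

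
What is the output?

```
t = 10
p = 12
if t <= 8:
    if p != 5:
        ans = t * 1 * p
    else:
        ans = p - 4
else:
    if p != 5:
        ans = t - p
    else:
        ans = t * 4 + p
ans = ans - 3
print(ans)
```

t=10, p=12
t <= 8 is False; p != 5 is True
→ ans = t - p = -2
ans = (-2)-3 = -5

-5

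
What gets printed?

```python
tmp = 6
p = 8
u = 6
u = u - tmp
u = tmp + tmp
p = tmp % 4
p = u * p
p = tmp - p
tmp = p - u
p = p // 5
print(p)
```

-4

u = 6-6 = 0
u = 6+6 = 12
p = 6%4 = 2
p = 12*2 = 24
p = 6-24 = -18
tmp = (-18)-12 = -30
p = (-18)//5 = -4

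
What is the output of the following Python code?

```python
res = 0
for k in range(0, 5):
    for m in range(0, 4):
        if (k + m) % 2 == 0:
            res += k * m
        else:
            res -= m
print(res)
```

k=0,m=0: even sum, res = 0+0 = 0
k=0,m=1: odd sum, res = 0-1 = -1
k=0,m=2: even sum, res = (-1)+0 = -1
k=0,m=3: odd sum, res = (-1)-3 = -4
k=1,m=0: odd sum, res = (-4)-0 = -4
k=1,m=1: even sum, res = (-4)+1 = -3
k=1,m=2: odd sum, res = (-3)-2 = -5
k=1,m=3: even sum, res = (-5)+3 = -2
k=2,m=0: even sum, res = (-2)+0 = -2
k=2,m=1: odd sum, res = (-2)-1 = -3
k=2,m=2: even sum, res = (-3)+4 = 1
k=2,m=3: odd sum, res = 1-3 = -2
k=3,m=0: odd sum, res = (-2)-0 = -2
k=3,m=1: even sum, res = (-2)+3 = 1
k=3,m=2: odd sum, res = 1-2 = -1
k=3,m=3: even sum, res = (-1)+9 = 8
k=4,m=0: even sum, res = 8+0 = 8
k=4,m=1: odd sum, res = 8-1 = 7
k=4,m=2: even sum, res = 7+8 = 15
k=4,m=3: odd sum, res = 15-3 = 12

12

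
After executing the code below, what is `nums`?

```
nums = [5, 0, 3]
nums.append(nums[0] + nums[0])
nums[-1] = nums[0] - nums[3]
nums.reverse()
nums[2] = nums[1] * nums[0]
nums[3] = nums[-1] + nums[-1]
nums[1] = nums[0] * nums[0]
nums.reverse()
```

append nums[0]+nums[0] = 5+5 = 10 → [5, 0, 3, 10]
nums[-1] = nums[0]-nums[3] = 5-10 = -5 → [5, 0, 3, -5]
reverse → [-5, 3, 0, 5]
nums[2] = nums[1]*nums[0] = 3*(-5) = -15 → [-5, 3, -15, 5]
nums[3] = nums[-1]+nums[-1] = 5+5 = 10 → [-5, 3, -15, 10]
nums[1] = nums[0]*nums[0] = (-5)*(-5) = 25 → [-5, 25, -15, 10]
reverse → [10, -15, 25, -5]

[10, -15, 25, -5]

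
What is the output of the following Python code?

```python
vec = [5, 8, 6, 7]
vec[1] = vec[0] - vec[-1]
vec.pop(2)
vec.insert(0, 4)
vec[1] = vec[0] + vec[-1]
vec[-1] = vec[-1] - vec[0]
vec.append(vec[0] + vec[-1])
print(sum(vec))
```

23

vec[1] = vec[0]-vec[-1] = 5-7 = -2 → [5, -2, 6, 7]
pop(2) removes 6 → [5, -2, 7]
insert 4 at 0 → [4, 5, -2, 7]
vec[1] = vec[0]+vec[-1] = 4+7 = 11 → [4, 11, -2, 7]
vec[-1] = vec[-1]-vec[0] = 7-4 = 3 → [4, 11, -2, 3]
append vec[0]+vec[-1] = 4+3 = 7 → [4, 11, -2, 3, 7]
sum = 23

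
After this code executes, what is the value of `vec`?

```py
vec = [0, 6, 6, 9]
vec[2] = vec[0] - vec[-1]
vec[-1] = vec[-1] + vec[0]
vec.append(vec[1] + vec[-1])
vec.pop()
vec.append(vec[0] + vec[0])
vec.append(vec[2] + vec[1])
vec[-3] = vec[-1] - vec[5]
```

[0, 6, -9, 0, 0, -3]

vec[2] = vec[0]-vec[-1] = 0-9 = -9 → [0, 6, -9, 9]
vec[-1] = vec[-1]+vec[0] = 9+0 = 9 → [0, 6, -9, 9]
append vec[1]+vec[-1] = 6+9 = 15 → [0, 6, -9, 9, 15]
pop() removes 15 → [0, 6, -9, 9]
append vec[0]+vec[0] = 0+0 = 0 → [0, 6, -9, 9, 0]
append vec[2]+vec[1] = (-9)+6 = -3 → [0, 6, -9, 9, 0, -3]
vec[-3] = vec[-1]-vec[5] = (-3)-(-3) = 0 → [0, 6, -9, 0, 0, -3]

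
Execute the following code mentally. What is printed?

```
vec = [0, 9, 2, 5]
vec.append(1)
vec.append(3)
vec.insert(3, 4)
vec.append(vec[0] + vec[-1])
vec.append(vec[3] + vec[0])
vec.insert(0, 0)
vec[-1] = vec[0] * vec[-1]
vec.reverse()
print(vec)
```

append 1 → [0, 9, 2, 5, 1]
append 3 → [0, 9, 2, 5, 1, 3]
insert 4 at 3 → [0, 9, 2, 4, 5, 1, 3]
append vec[0]+vec[-1] = 0+3 = 3 → [0, 9, 2, 4, 5, 1, 3, 3]
append vec[3]+vec[0] = 4+0 = 4 → [0, 9, 2, 4, 5, 1, 3, 3, 4]
insert 0 at 0 → [0, 0, 9, 2, 4, 5, 1, 3, 3, 4]
vec[-1] = vec[0]*vec[-1] = 0*4 = 0 → [0, 0, 9, 2, 4, 5, 1, 3, 3, 0]
reverse → [0, 3, 3, 1, 5, 4, 2, 9, 0, 0]

[0, 3, 3, 1, 5, 4, 2, 9, 0, 0]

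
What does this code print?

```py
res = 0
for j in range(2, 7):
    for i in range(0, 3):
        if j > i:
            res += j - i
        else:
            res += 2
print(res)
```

j=2,i=0: 2>0, res = 0+2 = 2
j=2,i=1: 2>1, res = 2+1 = 3
j=2,i=2: not 2>2, res = 3+2 = 5
j=3,i=0: 3>0, res = 5+3 = 8
j=3,i=1: 3>1, res = 8+2 = 10
j=3,i=2: 3>2, res = 10+1 = 11
j=4,i=0: 4>0, res = 11+4 = 15
j=4,i=1: 4>1, res = 15+3 = 18
j=4,i=2: 4>2, res = 18+2 = 20
j=5,i=0: 5>0, res = 20+5 = 25
j=5,i=1: 5>1, res = 25+4 = 29
j=5,i=2: 5>2, res = 29+3 = 32
j=6,i=0: 6>0, res = 32+6 = 38
j=6,i=1: 6>1, res = 38+5 = 43
j=6,i=2: 6>2, res = 43+4 = 47

47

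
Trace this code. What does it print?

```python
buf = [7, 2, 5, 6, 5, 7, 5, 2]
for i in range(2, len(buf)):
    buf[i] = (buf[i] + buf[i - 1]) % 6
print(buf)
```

i=2: buf[2] = (5+2)%6 = 1 → [7, 2, 1, 6, 5, 7, 5, 2]
i=3: buf[3] = (6+1)%6 = 1 → [7, 2, 1, 1, 5, 7, 5, 2]
i=4: buf[4] = (5+1)%6 = 0 → [7, 2, 1, 1, 0, 7, 5, 2]
i=5: buf[5] = (7+0)%6 = 1 → [7, 2, 1, 1, 0, 1, 5, 2]
i=6: buf[6] = (5+1)%6 = 0 → [7, 2, 1, 1, 0, 1, 0, 2]
i=7: buf[7] = (2+0)%6 = 2 → [7, 2, 1, 1, 0, 1, 0, 2]

[7, 2, 1, 1, 0, 1, 0, 2]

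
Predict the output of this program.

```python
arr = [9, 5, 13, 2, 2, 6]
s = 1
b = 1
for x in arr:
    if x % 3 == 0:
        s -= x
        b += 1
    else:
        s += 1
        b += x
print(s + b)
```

15

x=9: %3==0, s = 1-9 = -8; b=2
x=5: not %3==0, s = (-8)+1 = -7; b=7
x=13: not %3==0, s = (-7)+1 = -6; b=20
x=2: not %3==0, s = (-6)+1 = -5; b=22
x=2: not %3==0, s = (-5)+1 = -4; b=24
x=6: %3==0, s = (-4)-6 = -10; b=25
s+b = (-10)+25 = 15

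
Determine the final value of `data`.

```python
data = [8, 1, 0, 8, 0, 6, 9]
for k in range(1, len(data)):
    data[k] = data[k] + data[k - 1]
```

[8, 9, 9, 17, 17, 23, 32]

k=1: data[1] = 1+8 = 9 → [8, 9, 0, 8, 0, 6, 9]
k=2: data[2] = 0+9 = 9 → [8, 9, 9, 8, 0, 6, 9]
k=3: data[3] = 8+9 = 17 → [8, 9, 9, 17, 0, 6, 9]
k=4: data[4] = 0+17 = 17 → [8, 9, 9, 17, 17, 6, 9]
k=5: data[5] = 6+17 = 23 → [8, 9, 9, 17, 17, 23, 9]
k=6: data[6] = 9+23 = 32 → [8, 9, 9, 17, 17, 23, 32]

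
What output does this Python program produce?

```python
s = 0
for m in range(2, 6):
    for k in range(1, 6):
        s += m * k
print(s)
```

210

m=2,k=1: s = 0+2 = 2
m=2,k=2: s = 2+4 = 6
m=2,k=3: s = 6+6 = 12
m=2,k=4: s = 12+8 = 20
m=2,k=5: s = 20+10 = 30
m=3,k=1: s = 30+3 = 33
m=3,k=2: s = 33+6 = 39
m=3,k=3: s = 39+9 = 48
m=3,k=4: s = 48+12 = 60
m=3,k=5: s = 60+15 = 75
m=4,k=1: s = 75+4 = 79
m=4,k=2: s = 79+8 = 87
m=4,k=3: s = 87+12 = 99
m=4,k=4: s = 99+16 = 115
m=4,k=5: s = 115+20 = 135
m=5,k=1: s = 135+5 = 140
m=5,k=2: s = 140+10 = 150
m=5,k=3: s = 150+15 = 165
m=5,k=4: s = 165+20 = 185
m=5,k=5: s = 185+25 = 210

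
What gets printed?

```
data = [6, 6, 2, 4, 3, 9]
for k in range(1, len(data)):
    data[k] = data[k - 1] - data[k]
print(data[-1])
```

k=1: data[1] = 6-6 = 0 → [6, 0, 2, 4, 3, 9]
k=2: data[2] = 0-2 = -2 → [6, 0, -2, 4, 3, 9]
k=3: data[3] = (-2)-4 = -6 → [6, 0, -2, -6, 3, 9]
k=4: data[4] = (-6)-3 = -9 → [6, 0, -2, -6, -9, 9]
k=5: data[5] = (-9)-9 = -18 → [6, 0, -2, -6, -9, -18]

-18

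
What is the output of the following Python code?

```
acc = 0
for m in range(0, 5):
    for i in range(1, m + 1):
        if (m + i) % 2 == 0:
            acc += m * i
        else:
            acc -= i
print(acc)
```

m=1,i=1: even sum, acc = 0+1 = 1
m=2,i=1: odd sum, acc = 1-1 = 0
m=2,i=2: even sum, acc = 0+4 = 4
m=3,i=1: even sum, acc = 4+3 = 7
m=3,i=2: odd sum, acc = 7-2 = 5
m=3,i=3: even sum, acc = 5+9 = 14
m=4,i=1: odd sum, acc = 14-1 = 13
m=4,i=2: even sum, acc = 13+8 = 21
m=4,i=3: odd sum, acc = 21-3 = 18
m=4,i=4: even sum, acc = 18+16 = 34

34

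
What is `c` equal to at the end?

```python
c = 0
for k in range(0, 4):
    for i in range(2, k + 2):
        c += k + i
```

k=1,i=2: c = 0+3 = 3
k=2,i=2: c = 3+4 = 7
k=2,i=3: c = 7+5 = 12
k=3,i=2: c = 12+5 = 17
k=3,i=3: c = 17+6 = 23
k=3,i=4: c = 23+7 = 30

30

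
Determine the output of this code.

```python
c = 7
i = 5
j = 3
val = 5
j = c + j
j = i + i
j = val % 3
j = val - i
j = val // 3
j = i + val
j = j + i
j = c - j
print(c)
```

7

j = 7+3 = 10
j = 5+5 = 10
j = 5%3 = 2
j = 5-5 = 0
j = 5//3 = 1
j = 5+5 = 10
j = 10+5 = 15
j = 7-15 = -8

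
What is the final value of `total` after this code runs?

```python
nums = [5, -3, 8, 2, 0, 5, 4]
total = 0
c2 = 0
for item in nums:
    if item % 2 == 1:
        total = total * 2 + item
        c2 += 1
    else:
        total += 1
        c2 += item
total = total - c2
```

9

item=5: odd, total = 0*2+5 = 5; c2=1
item=-3: odd, total = 5*2+(-3) = 7; c2=2
item=8: not odd, total = 7+1 = 8; c2=10
item=2: not odd, total = 8+1 = 9; c2=12
item=0: not odd, total = 9+1 = 10; c2=12
item=5: odd, total = 10*2+5 = 25; c2=13
item=4: not odd, total = 25+1 = 26; c2=17
total-c2 = 26-17 = 9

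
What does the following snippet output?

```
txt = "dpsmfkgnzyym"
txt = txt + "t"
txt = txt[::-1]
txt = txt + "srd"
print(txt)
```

tmyyzngkfmspdsrd

+ 't' → 'dpsmfkgnzyymt'
reverse → 'tmyyzngkfmspd'
+ 'srd' → 'tmyyzngkfmspdsrd'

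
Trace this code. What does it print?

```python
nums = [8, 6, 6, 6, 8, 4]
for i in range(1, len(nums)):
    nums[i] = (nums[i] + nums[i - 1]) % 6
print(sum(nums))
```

i=1: nums[1] = (6+8)%6 = 2 → [8, 2, 6, 6, 8, 4]
i=2: nums[2] = (6+2)%6 = 2 → [8, 2, 2, 6, 8, 4]
i=3: nums[3] = (6+2)%6 = 2 → [8, 2, 2, 2, 8, 4]
i=4: nums[4] = (8+2)%6 = 4 → [8, 2, 2, 2, 4, 4]
i=5: nums[5] = (4+4)%6 = 2 → [8, 2, 2, 2, 4, 2]
sum = 20

20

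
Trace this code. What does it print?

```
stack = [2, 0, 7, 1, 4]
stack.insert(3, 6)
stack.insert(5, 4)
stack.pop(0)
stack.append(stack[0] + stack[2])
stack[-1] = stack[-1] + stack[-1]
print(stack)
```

insert 6 at 3 → [2, 0, 7, 6, 1, 4]
insert 4 at 5 → [2, 0, 7, 6, 1, 4, 4]
pop(0) removes 2 → [0, 7, 6, 1, 4, 4]
append stack[0]+stack[2] = 0+6 = 6 → [0, 7, 6, 1, 4, 4, 6]
stack[-1] = stack[-1]+stack[-1] = 6+6 = 12 → [0, 7, 6, 1, 4, 4, 12]

[0, 7, 6, 1, 4, 4, 12]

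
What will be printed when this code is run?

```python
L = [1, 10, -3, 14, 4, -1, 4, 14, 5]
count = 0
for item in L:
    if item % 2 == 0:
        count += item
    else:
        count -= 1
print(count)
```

item=1: not even, count = 0-1 = -1
item=10: even, count = (-1)+10 = 9
item=-3: not even, count = 9-1 = 8
item=14: even, count = 8+14 = 22
item=4: even, count = 22+4 = 26
item=-1: not even, count = 26-1 = 25
item=4: even, count = 25+4 = 29
item=14: even, count = 29+14 = 43
item=5: not even, count = 43-1 = 42

42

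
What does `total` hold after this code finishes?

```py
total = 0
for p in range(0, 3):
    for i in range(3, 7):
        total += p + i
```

66

p=0,i=3: total = 0+3 = 3
p=0,i=4: total = 3+4 = 7
p=0,i=5: total = 7+5 = 12
p=0,i=6: total = 12+6 = 18
p=1,i=3: total = 18+4 = 22
p=1,i=4: total = 22+5 = 27
p=1,i=5: total = 27+6 = 33
p=1,i=6: total = 33+7 = 40
p=2,i=3: total = 40+5 = 45
p=2,i=4: total = 45+6 = 51
p=2,i=5: total = 51+7 = 58
p=2,i=6: total = 58+8 = 66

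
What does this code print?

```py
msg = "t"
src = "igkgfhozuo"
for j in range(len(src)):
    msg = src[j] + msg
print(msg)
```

j=0: prepend 'i' → 'it'
j=1: prepend 'g' → 'git'
j=2: prepend 'k' → 'kgit'
j=3: prepend 'g' → 'gkgit'
j=4: prepend 'f' → 'fgkgit'
j=5: prepend 'h' → 'hfgkgit'
j=6: prepend 'o' → 'ohfgkgit'
j=7: prepend 'z' → 'zohfgkgit'
j=8: prepend 'u' → 'uzohfgkgit'
j=9: prepend 'o' → 'ouzohfgkgit'

ouzohfgkgit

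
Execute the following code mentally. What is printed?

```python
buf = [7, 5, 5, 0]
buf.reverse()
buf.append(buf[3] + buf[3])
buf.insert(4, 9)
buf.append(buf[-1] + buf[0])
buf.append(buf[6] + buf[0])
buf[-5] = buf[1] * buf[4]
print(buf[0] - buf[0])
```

0

reverse → [0, 5, 5, 7]
append buf[3]+buf[3] = 7+7 = 14 → [0, 5, 5, 7, 14]
insert 9 at 4 → [0, 5, 5, 7, 9, 14]
append buf[-1]+buf[0] = 14+0 = 14 → [0, 5, 5, 7, 9, 14, 14]
append buf[6]+buf[0] = 14+0 = 14 → [0, 5, 5, 7, 9, 14, 14, 14]
buf[-5] = buf[1]*buf[4] = 5*9 = 45 → [0, 5, 5, 45, 9, 14, 14, 14]
buf[0]-buf[0] = 0-0 = 0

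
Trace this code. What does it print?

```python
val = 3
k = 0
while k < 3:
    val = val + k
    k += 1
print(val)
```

k=0: val = 3+0 = 3
k=1: val = 3+1 = 4
k=2: val = 4+2 = 6

6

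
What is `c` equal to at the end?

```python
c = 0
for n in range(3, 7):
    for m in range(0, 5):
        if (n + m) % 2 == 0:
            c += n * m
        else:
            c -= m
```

n=3,m=0: odd sum, c = 0-0 = 0
n=3,m=1: even sum, c = 0+3 = 3
n=3,m=2: odd sum, c = 3-2 = 1
n=3,m=3: even sum, c = 1+9 = 10
n=3,m=4: odd sum, c = 10-4 = 6
n=4,m=0: even sum, c = 6+0 = 6
n=4,m=1: odd sum, c = 6-1 = 5
n=4,m=2: even sum, c = 5+8 = 13
n=4,m=3: odd sum, c = 13-3 = 10
n=4,m=4: even sum, c = 10+16 = 26
n=5,m=0: odd sum, c = 26-0 = 26
n=5,m=1: even sum, c = 26+5 = 31
n=5,m=2: odd sum, c = 31-2 = 29
n=5,m=3: even sum, c = 29+15 = 44
n=5,m=4: odd sum, c = 44-4 = 40
n=6,m=0: even sum, c = 40+0 = 40
n=6,m=1: odd sum, c = 40-1 = 39
n=6,m=2: even sum, c = 39+12 = 51
n=6,m=3: odd sum, c = 51-3 = 48
n=6,m=4: even sum, c = 48+24 = 72

72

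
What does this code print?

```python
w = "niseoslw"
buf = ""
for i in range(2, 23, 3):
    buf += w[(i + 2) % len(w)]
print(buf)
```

owssnel

i=2: add w[4]='o' → 'o'
i=5: add w[7]='w' → 'ow'
i=8: add w[2]='s' → 'ows'
i=11: add w[5]='s' → 'owss'
i=14: add w[0]='n' → 'owssn'
i=17: add w[3]='e' → 'owssne'
i=20: add w[6]='l' → 'owssnel'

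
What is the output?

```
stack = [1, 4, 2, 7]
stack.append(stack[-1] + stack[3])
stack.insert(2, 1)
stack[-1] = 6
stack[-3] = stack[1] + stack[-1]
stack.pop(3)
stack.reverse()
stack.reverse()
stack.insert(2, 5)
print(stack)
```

[1, 4, 5, 1, 7, 6]

append stack[-1]+stack[3] = 7+7 = 14 → [1, 4, 2, 7, 14]
insert 1 at 2 → [1, 4, 1, 2, 7, 14]
stack[-1] = 6 → [1, 4, 1, 2, 7, 6]
stack[-3] = stack[1]+stack[-1] = 4+6 = 10 → [1, 4, 1, 10, 7, 6]
pop(3) removes 10 → [1, 4, 1, 7, 6]
reverse → [6, 7, 1, 4, 1]
reverse → [1, 4, 1, 7, 6]
insert 5 at 2 → [1, 4, 5, 1, 7, 6]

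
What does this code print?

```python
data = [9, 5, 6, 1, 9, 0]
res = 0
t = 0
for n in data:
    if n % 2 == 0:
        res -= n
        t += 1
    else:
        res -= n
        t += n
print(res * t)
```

-780

n=9: not even, res = 0-9 = -9; t=9
n=5: not even, res = (-9)-5 = -14; t=14
n=6: even, res = (-14)-6 = -20; t=15
n=1: not even, res = (-20)-1 = -21; t=16
n=9: not even, res = (-21)-9 = -30; t=25
n=0: even, res = (-30)-0 = -30; t=26
res*t = (-30)*26 = -780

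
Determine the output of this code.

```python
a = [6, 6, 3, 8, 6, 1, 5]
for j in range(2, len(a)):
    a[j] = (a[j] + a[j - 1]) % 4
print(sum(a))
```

j=2: a[2] = (3+6)%4 = 1 → [6, 6, 1, 8, 6, 1, 5]
j=3: a[3] = (8+1)%4 = 1 → [6, 6, 1, 1, 6, 1, 5]
j=4: a[4] = (6+1)%4 = 3 → [6, 6, 1, 1, 3, 1, 5]
j=5: a[5] = (1+3)%4 = 0 → [6, 6, 1, 1, 3, 0, 5]
j=6: a[6] = (5+0)%4 = 1 → [6, 6, 1, 1, 3, 0, 1]
sum = 18

18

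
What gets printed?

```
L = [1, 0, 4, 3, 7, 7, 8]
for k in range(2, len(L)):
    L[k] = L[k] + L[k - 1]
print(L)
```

k=2: L[2] = 4+0 = 4 → [1, 0, 4, 3, 7, 7, 8]
k=3: L[3] = 3+4 = 7 → [1, 0, 4, 7, 7, 7, 8]
k=4: L[4] = 7+7 = 14 → [1, 0, 4, 7, 14, 7, 8]
k=5: L[5] = 7+14 = 21 → [1, 0, 4, 7, 14, 21, 8]
k=6: L[6] = 8+21 = 29 → [1, 0, 4, 7, 14, 21, 29]

[1, 0, 4, 7, 14, 21, 29]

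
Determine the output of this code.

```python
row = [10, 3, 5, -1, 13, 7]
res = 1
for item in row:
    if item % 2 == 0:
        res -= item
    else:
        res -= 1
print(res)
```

-14

item=10: even, res = 1-10 = -9
item=3: not even, res = (-9)-1 = -10
item=5: not even, res = (-10)-1 = -11
item=-1: not even, res = (-11)-1 = -12
item=13: not even, res = (-12)-1 = -13
item=7: not even, res = (-13)-1 = -14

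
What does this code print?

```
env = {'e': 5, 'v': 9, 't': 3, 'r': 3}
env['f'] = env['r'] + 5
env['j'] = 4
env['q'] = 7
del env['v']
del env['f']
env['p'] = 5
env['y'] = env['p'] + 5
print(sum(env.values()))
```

env['f'] = env['r']+5 = 8 → {'e': 5, 'v': 9, 't': 3, 'r': 3, 'f': 8}
env['j'] = 4 → {'e': 5, 'v': 9, 't': 3, 'r': 3, 'f': 8, 'j': 4}
env['q'] = 7 → {'e': 5, 'v': 9, 't': 3, 'r': 3, 'f': 8, 'j': 4, 'q': 7}
del 'v' → {'e': 5, 't': 3, 'r': 3, 'f': 8, 'j': 4, 'q': 7}
del 'f' → {'e': 5, 't': 3, 'r': 3, 'j': 4, 'q': 7}
env['p'] = 5 → {'e': 5, 't': 3, 'r': 3, 'j': 4, 'q': 7, 'p': 5}
env['y'] = env['p']+5 = 10 → {'e': 5, 't': 3, 'r': 3, 'j': 4, 'q': 7, 'p': 5, 'y': 10}
sum of values = 37

37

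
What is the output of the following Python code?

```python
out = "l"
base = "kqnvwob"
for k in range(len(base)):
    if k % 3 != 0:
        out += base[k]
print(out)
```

lqnwo

k=0: skip
k=1: add 'q' → 'lq'
k=2: add 'n' → 'lqn'
k=3: skip
k=4: add 'w' → 'lqnw'
k=5: add 'o' → 'lqnwo'
k=6: skip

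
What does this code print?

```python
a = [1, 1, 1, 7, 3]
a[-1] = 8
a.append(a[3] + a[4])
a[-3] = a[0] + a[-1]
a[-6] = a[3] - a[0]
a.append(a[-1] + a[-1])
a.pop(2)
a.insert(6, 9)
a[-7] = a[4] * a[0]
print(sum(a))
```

a[-1] = 8 → [1, 1, 1, 7, 8]
append a[3]+a[4] = 7+8 = 15 → [1, 1, 1, 7, 8, 15]
a[-3] = a[0]+a[-1] = 1+15 = 16 → [1, 1, 1, 16, 8, 15]
a[-6] = a[3]-a[0] = 16-1 = 15 → [15, 1, 1, 16, 8, 15]
append a[-1]+a[-1] = 15+15 = 30 → [15, 1, 1, 16, 8, 15, 30]
pop(2) removes 1 → [15, 1, 16, 8, 15, 30]
insert 9 at 6 → [15, 1, 16, 8, 15, 30, 9]
a[-7] = a[4]*a[0] = 15*15 = 225 → [225, 1, 16, 8, 15, 30, 9]
sum = 304

304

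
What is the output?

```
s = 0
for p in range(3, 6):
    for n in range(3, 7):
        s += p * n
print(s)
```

216

p=3,n=3: s = 0+9 = 9
p=3,n=4: s = 9+12 = 21
p=3,n=5: s = 21+15 = 36
p=3,n=6: s = 36+18 = 54
p=4,n=3: s = 54+12 = 66
p=4,n=4: s = 66+16 = 82
p=4,n=5: s = 82+20 = 102
p=4,n=6: s = 102+24 = 126
p=5,n=3: s = 126+15 = 141
p=5,n=4: s = 141+20 = 161
p=5,n=5: s = 161+25 = 186
p=5,n=6: s = 186+30 = 216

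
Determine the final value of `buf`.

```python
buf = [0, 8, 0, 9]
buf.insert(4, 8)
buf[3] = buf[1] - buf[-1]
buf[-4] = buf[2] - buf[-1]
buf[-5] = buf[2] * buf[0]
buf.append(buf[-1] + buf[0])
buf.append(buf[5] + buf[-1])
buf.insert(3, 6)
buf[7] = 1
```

insert 8 at 4 → [0, 8, 0, 9, 8]
buf[3] = buf[1]-buf[-1] = 8-8 = 0 → [0, 8, 0, 0, 8]
buf[-4] = buf[2]-buf[-1] = 0-8 = -8 → [0, -8, 0, 0, 8]
buf[-5] = buf[2]*buf[0] = 0*0 = 0 → [0, -8, 0, 0, 8]
append buf[-1]+buf[0] = 8+0 = 8 → [0, -8, 0, 0, 8, 8]
append buf[5]+buf[-1] = 8+8 = 16 → [0, -8, 0, 0, 8, 8, 16]
insert 6 at 3 → [0, -8, 0, 6, 0, 8, 8, 16]
buf[7] = 1 → [0, -8, 0, 6, 0, 8, 8, 1]

[0, -8, 0, 6, 0, 8, 8, 1]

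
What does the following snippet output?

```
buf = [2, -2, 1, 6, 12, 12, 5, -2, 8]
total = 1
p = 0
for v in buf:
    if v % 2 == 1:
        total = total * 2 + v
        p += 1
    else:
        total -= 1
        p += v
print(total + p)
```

33

v=2: not odd, total = 1-1 = 0; p=2
v=-2: not odd, total = 0-1 = -1; p=0
v=1: odd, total = (-1)*2+1 = -1; p=1
v=6: not odd, total = (-1)-1 = -2; p=7
v=12: not odd, total = (-2)-1 = -3; p=19
v=12: not odd, total = (-3)-1 = -4; p=31
v=5: odd, total = (-4)*2+5 = -3; p=32
v=-2: not odd, total = (-3)-1 = -4; p=30
v=8: not odd, total = (-4)-1 = -5; p=38
total+p = (-5)+38 = 33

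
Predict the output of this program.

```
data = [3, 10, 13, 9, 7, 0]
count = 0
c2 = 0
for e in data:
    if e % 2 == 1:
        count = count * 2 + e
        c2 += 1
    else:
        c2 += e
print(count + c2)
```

115

e=3: odd, count = 0*2+3 = 3; c2=1
e=10: not odd; c2=11
e=13: odd, count = 3*2+13 = 19; c2=12
e=9: odd, count = 19*2+9 = 47; c2=13
e=7: odd, count = 47*2+7 = 101; c2=14
e=0: not odd; c2=14
count+c2 = 101+14 = 115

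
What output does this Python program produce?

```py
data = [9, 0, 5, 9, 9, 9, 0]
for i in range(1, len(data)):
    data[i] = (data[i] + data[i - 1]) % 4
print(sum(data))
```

i=1: data[1] = (0+9)%4 = 1 → [9, 1, 5, 9, 9, 9, 0]
i=2: data[2] = (5+1)%4 = 2 → [9, 1, 2, 9, 9, 9, 0]
i=3: data[3] = (9+2)%4 = 3 → [9, 1, 2, 3, 9, 9, 0]
i=4: data[4] = (9+3)%4 = 0 → [9, 1, 2, 3, 0, 9, 0]
i=5: data[5] = (9+0)%4 = 1 → [9, 1, 2, 3, 0, 1, 0]
i=6: data[6] = (0+1)%4 = 1 → [9, 1, 2, 3, 0, 1, 1]
sum = 17

17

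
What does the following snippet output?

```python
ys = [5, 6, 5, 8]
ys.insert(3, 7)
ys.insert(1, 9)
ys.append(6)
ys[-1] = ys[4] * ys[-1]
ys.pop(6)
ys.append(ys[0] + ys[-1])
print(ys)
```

[5, 9, 6, 5, 7, 8, 13]

insert 7 at 3 → [5, 6, 5, 7, 8]
insert 9 at 1 → [5, 9, 6, 5, 7, 8]
append 6 → [5, 9, 6, 5, 7, 8, 6]
ys[-1] = ys[4]*ys[-1] = 7*6 = 42 → [5, 9, 6, 5, 7, 8, 42]
pop(6) removes 42 → [5, 9, 6, 5, 7, 8]
append ys[0]+ys[-1] = 5+8 = 13 → [5, 9, 6, 5, 7, 8, 13]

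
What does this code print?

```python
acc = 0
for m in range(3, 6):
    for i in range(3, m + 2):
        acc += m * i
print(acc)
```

m=3,i=3: acc = 0+9 = 9
m=3,i=4: acc = 9+12 = 21
m=4,i=3: acc = 21+12 = 33
m=4,i=4: acc = 33+16 = 49
m=4,i=5: acc = 49+20 = 69
m=5,i=3: acc = 69+15 = 84
m=5,i=4: acc = 84+20 = 104
m=5,i=5: acc = 104+25 = 129
m=5,i=6: acc = 129+30 = 159

159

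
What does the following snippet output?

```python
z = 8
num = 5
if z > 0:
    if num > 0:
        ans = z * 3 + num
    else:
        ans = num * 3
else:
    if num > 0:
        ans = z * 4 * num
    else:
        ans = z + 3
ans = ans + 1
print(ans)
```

z=8, num=5
z > 0 is True; num > 0 is True
→ ans = z * 3 + num = 29
ans = 29+1 = 30

30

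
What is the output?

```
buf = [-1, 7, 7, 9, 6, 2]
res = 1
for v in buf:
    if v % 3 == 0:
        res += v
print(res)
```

v=-1: not %3==0
v=7: not %3==0
v=7: not %3==0
v=9: %3==0, res = 1+9 = 10
v=6: %3==0, res = 10+6 = 16
v=2: not %3==0

16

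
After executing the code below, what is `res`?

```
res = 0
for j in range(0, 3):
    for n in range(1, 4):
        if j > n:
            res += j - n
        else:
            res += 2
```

17

j=0,n=1: not 0>1, res = 0+2 = 2
j=0,n=2: not 0>2, res = 2+2 = 4
j=0,n=3: not 0>3, res = 4+2 = 6
j=1,n=1: not 1>1, res = 6+2 = 8
j=1,n=2: not 1>2, res = 8+2 = 10
j=1,n=3: not 1>3, res = 10+2 = 12
j=2,n=1: 2>1, res = 12+1 = 13
j=2,n=2: not 2>2, res = 13+2 = 15
j=2,n=3: not 2>3, res = 15+2 = 17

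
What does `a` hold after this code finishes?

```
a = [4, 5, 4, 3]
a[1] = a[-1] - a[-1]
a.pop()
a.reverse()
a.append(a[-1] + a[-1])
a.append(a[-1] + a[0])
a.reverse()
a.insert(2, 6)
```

[12, 8, 6, 4, 0, 4]

a[1] = a[-1]-a[-1] = 3-3 = 0 → [4, 0, 4, 3]
pop() removes 3 → [4, 0, 4]
reverse → [4, 0, 4]
append a[-1]+a[-1] = 4+4 = 8 → [4, 0, 4, 8]
append a[-1]+a[0] = 8+4 = 12 → [4, 0, 4, 8, 12]
reverse → [12, 8, 4, 0, 4]
insert 6 at 2 → [12, 8, 6, 4, 0, 4]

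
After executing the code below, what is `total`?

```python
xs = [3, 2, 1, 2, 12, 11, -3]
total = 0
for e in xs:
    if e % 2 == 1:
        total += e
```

12

e=3: odd, total = 0+3 = 3
e=2: not odd
e=1: odd, total = 3+1 = 4
e=2: not odd
e=12: not odd
e=11: odd, total = 4+11 = 15
e=-3: odd, total = 15+(-3) = 12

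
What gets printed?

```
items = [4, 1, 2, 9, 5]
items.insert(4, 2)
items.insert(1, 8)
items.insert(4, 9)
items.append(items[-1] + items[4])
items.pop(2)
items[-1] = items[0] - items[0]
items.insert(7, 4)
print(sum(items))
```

insert 2 at 4 → [4, 1, 2, 9, 2, 5]
insert 8 at 1 → [4, 8, 1, 2, 9, 2, 5]
insert 9 at 4 → [4, 8, 1, 2, 9, 9, 2, 5]
append items[-1]+items[4] = 5+9 = 14 → [4, 8, 1, 2, 9, 9, 2, 5, 14]
pop(2) removes 1 → [4, 8, 2, 9, 9, 2, 5, 14]
items[-1] = items[0]-items[0] = 4-4 = 0 → [4, 8, 2, 9, 9, 2, 5, 0]
insert 4 at 7 → [4, 8, 2, 9, 9, 2, 5, 4, 0]
sum = 43

43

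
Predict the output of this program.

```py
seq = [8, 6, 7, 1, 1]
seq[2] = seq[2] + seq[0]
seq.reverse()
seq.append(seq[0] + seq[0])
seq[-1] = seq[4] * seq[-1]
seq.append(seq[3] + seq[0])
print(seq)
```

seq[2] = seq[2]+seq[0] = 7+8 = 15 → [8, 6, 15, 1, 1]
reverse → [1, 1, 15, 6, 8]
append seq[0]+seq[0] = 1+1 = 2 → [1, 1, 15, 6, 8, 2]
seq[-1] = seq[4]*seq[-1] = 8*2 = 16 → [1, 1, 15, 6, 8, 16]
append seq[3]+seq[0] = 6+1 = 7 → [1, 1, 15, 6, 8, 16, 7]

[1, 1, 15, 6, 8, 16, 7]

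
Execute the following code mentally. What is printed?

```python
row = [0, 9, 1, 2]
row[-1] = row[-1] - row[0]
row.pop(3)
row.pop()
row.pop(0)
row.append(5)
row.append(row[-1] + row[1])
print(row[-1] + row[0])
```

19

row[-1] = row[-1]-row[0] = 2-0 = 2 → [0, 9, 1, 2]
pop(3) removes 2 → [0, 9, 1]
pop() removes 1 → [0, 9]
pop(0) removes 0 → [9]
append 5 → [9, 5]
append row[-1]+row[1] = 5+5 = 10 → [9, 5, 10]
row[-1]+row[0] = 10+9 = 19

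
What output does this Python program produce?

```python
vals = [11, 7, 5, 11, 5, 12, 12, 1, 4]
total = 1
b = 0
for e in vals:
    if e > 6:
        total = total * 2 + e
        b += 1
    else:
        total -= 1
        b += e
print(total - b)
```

310

e=11: >6, total = 1*2+11 = 13; b=1
e=7: >6, total = 13*2+7 = 33; b=2
e=5: not >6, total = 33-1 = 32; b=7
e=11: >6, total = 32*2+11 = 75; b=8
e=5: not >6, total = 75-1 = 74; b=13
e=12: >6, total = 74*2+12 = 160; b=14
e=12: >6, total = 160*2+12 = 332; b=15
e=1: not >6, total = 332-1 = 331; b=16
e=4: not >6, total = 331-1 = 330; b=20
total-b = 330-20 = 310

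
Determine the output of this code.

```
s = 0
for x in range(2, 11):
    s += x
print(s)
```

x=2: s = 0+2 = 2
x=3: s = 2+3 = 5
x=4: s = 5+4 = 9
x=5: s = 9+5 = 14
x=6: s = 14+6 = 20
x=7: s = 20+7 = 27
x=8: s = 27+8 = 35
x=9: s = 35+9 = 44
x=10: s = 44+10 = 54

54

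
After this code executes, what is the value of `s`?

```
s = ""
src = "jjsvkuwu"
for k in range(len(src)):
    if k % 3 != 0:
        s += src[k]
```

'jskuu'

k=0: skip
k=1: add 'j' → 'j'
k=2: add 's' → 'js'
k=3: skip
k=4: add 'k' → 'jsk'
k=5: add 'u' → 'jsku'
k=6: skip
k=7: add 'u' → 'jskuu'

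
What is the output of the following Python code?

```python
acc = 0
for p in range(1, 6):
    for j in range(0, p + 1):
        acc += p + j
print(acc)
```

105

p=1,j=0: acc = 0+1 = 1
p=1,j=1: acc = 1+2 = 3
p=2,j=0: acc = 3+2 = 5
p=2,j=1: acc = 5+3 = 8
p=2,j=2: acc = 8+4 = 12
p=3,j=0: acc = 12+3 = 15
p=3,j=1: acc = 15+4 = 19
p=3,j=2: acc = 19+5 = 24
p=3,j=3: acc = 24+6 = 30
p=4,j=0: acc = 30+4 = 34
p=4,j=1: acc = 34+5 = 39
p=4,j=2: acc = 39+6 = 45
p=4,j=3: acc = 45+7 = 52
p=4,j=4: acc = 52+8 = 60
p=5,j=0: acc = 60+5 = 65
p=5,j=1: acc = 65+6 = 71
p=5,j=2: acc = 71+7 = 78
p=5,j=3: acc = 78+8 = 86
p=5,j=4: acc = 86+9 = 95
p=5,j=5: acc = 95+10 = 105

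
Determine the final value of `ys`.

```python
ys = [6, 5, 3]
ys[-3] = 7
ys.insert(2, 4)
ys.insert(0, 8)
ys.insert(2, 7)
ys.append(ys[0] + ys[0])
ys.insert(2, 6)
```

ys[-3] = 7 → [7, 5, 3]
insert 4 at 2 → [7, 5, 4, 3]
insert 8 at 0 → [8, 7, 5, 4, 3]
insert 7 at 2 → [8, 7, 7, 5, 4, 3]
append ys[0]+ys[0] = 8+8 = 16 → [8, 7, 7, 5, 4, 3, 16]
insert 6 at 2 → [8, 7, 6, 7, 5, 4, 3, 16]

[8, 7, 6, 7, 5, 4, 3, 16]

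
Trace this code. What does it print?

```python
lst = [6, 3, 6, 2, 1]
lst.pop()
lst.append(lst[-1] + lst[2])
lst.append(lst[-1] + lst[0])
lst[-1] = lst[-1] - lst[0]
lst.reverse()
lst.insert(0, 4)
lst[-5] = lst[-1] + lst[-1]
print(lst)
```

pop() removes 1 → [6, 3, 6, 2]
append lst[-1]+lst[2] = 2+6 = 8 → [6, 3, 6, 2, 8]
append lst[-1]+lst[0] = 8+6 = 14 → [6, 3, 6, 2, 8, 14]
lst[-1] = lst[-1]-lst[0] = 14-6 = 8 → [6, 3, 6, 2, 8, 8]
reverse → [8, 8, 2, 6, 3, 6]
insert 4 at 0 → [4, 8, 8, 2, 6, 3, 6]
lst[-5] = lst[-1]+lst[-1] = 6+6 = 12 → [4, 8, 12, 2, 6, 3, 6]

[4, 8, 12, 2, 6, 3, 6]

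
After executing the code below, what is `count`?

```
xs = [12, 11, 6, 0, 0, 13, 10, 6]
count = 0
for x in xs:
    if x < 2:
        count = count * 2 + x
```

x=12: not <2
x=11: not <2
x=6: not <2
x=0: <2, count = 0*2+0 = 0
x=0: <2, count = 0*2+0 = 0
x=13: not <2
x=10: not <2
x=6: not <2

0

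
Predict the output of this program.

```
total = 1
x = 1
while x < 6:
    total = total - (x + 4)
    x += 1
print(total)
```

x=1: total = 1-5 = -4
x=2: total = (-4)-6 = -10
x=3: total = (-10)-7 = -17
x=4: total = (-17)-8 = -25
x=5: total = (-25)-9 = -34

-34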